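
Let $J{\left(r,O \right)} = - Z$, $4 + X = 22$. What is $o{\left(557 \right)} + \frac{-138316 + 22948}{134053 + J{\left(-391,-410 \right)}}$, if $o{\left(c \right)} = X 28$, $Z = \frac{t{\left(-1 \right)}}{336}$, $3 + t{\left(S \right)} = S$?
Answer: $\frac{5665577400}{11260453} \approx 503.14$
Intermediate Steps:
$X = 18$ ($X = -4 + 22 = 18$)
$t{\left(S \right)} = -3 + S$
$Z = - \frac{1}{84}$ ($Z = \frac{-3 - 1}{336} = \left(-4\right) \frac{1}{336} = - \frac{1}{84} \approx -0.011905$)
$o{\left(c \right)} = 504$ ($o{\left(c \right)} = 18 \cdot 28 = 504$)
$J{\left(r,O \right)} = \frac{1}{84}$ ($J{\left(r,O \right)} = \left(-1\right) \left(- \frac{1}{84}\right) = \frac{1}{84}$)
$o{\left(557 \right)} + \frac{-138316 + 22948}{134053 + J{\left(-391,-410 \right)}} = 504 + \frac{-138316 + 22948}{134053 + \frac{1}{84}} = 504 - \frac{115368}{\frac{11260453}{84}} = 504 - \frac{9690912}{11260453} = \frac{5665577400}{11260453}$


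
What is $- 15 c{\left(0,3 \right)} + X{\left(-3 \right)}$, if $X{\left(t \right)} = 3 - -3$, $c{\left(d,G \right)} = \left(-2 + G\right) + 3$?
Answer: $-54$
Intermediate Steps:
$c{\left(d,G \right)} = 1 + G$
$X{\left(t \right)} = 6$ ($X{\left(t \right)} = 3 + 3 = 6$)
$- 15 c{\left(0,3 \right)} + X{\left(-3 \right)} = - 15 \left(1 + 3\right) + 6 = \left(-15\right) 4 + 6 = -60 + 6 = -54$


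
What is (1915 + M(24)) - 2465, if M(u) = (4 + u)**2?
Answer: 234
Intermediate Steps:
(1915 + M(24)) - 2465 = (1915 + (4 + 24)**2) - 2465 = (1915 + 28**2) - 2465 = (1915 + 784) - 2465 = 2699 - 2465 = 234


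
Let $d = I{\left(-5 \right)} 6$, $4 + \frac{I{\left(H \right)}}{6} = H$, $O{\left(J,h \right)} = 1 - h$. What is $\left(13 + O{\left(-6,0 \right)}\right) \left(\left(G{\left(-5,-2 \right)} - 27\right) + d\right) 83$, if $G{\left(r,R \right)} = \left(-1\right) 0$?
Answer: $-407862$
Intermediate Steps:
$I{\left(H \right)} = -24 + 6 H$
$G{\left(r,R \right)} = 0$
$d = -324$ ($d = \left(-24 + 6 \left(-5\right)\right) 6 = \left(-24 - 30\right) 6 = \left(-54\right) 6 = -324$)
$\left(13 + O{\left(-6,0 \right)}\right) \left(\left(G{\left(-5,-2 \right)} - 27\right) + d\right) 83 = \left(13 + \left(1 - 0\right)\right) \left(\left(0 - 27\right) - 324\right) 83 = \left(13 + \left(1 + 0\right)\right) \left(-27 - 324\right) 83 = \left(13 + 1\right) \left(-351\right) 83 = 14 \left(-351\right) 83 = \left(-4914\right) 83 = -407862$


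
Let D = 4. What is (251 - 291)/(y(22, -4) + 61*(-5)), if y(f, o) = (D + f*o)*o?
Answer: -40/31 ≈ -1.2903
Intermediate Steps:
y(f, o) = o*(4 + f*o) (y(f, o) = (4 + f*o)*o = o*(4 + f*o))
(251 - 291)/(y(22, -4) + 61*(-5)) = (251 - 291)/(-4*(4 + 22*(-4)) + 61*(-5)) = -40/(-4*(4 - 88) - 305) = -40/(-4*(-84) - 305) = -40/(336 - 305) = -40/31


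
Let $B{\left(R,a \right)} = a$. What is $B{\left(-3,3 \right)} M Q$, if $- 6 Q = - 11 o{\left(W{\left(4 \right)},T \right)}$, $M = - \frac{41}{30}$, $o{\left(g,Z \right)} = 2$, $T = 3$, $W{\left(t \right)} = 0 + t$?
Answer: $- \frac{451}{30} \approx -15.033$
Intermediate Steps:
$W{\left(t \right)} = t$
$M = - \frac{41}{30}$ ($M = \left(-41\right) \frac{1}{30} = - \frac{41}{30} \approx -1.3667$)
$Q = \frac{11}{3}$ ($Q = - \frac{\left(-11\right) 2}{6} = \left(- \frac{1}{6}\right) \left(-22\right) = \frac{11}{3} \approx 3.6667$)
$B{\left(-3,3 \right)} M Q = 3 \left(- \frac{41}{30}\right) \frac{11}{3} = \left(- \frac{41}{10}\right) \frac{11}{3} = - \frac{451}{30}$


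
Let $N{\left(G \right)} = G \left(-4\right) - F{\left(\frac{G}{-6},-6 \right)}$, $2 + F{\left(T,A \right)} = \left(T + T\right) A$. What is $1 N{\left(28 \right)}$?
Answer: $-166$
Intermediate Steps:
$F{\left(T,A \right)} = -2 + 2 A T$ ($F{\left(T,A \right)} = -2 + \left(T + T\right) A = -2 + 2 T A = -2 + 2 A T$)
$N{\left(G \right)} = 2 - 6 G$ ($N{\left(G \right)} = G \left(-4\right) - \left(-2 + 2 \left(-6\right) \frac{G}{-6}\right) = - 4 G - \left(-2 + 2 \left(-6\right) G \left(- \frac{1}{6}\right)\right) = - 4 G - \left(-2 + 2 \left(-6\right) \left(- \frac{G}{6}\right)\right) = - 4 G - \left(-2 + 2 G\right) = 2 - 6 G$)
$1 N{\left(28 \right)} = 1 \left(2 - 168\right) = 1 \left(-166\right) = -166$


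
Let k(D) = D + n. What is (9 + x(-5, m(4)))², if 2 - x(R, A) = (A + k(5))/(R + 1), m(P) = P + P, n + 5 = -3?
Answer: 2401/16 ≈ 150.06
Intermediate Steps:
n = -8 (n = -5 - 3 = -8)
m(P) = 2*P
k(D) = -8 + D (k(D) = D - 8 = -8 + D)
x(R, A) = 2 - (-3 + A)/(1 + R) (x(R, A) = 2 - (A + (-8 + 5))/(R + 1) = 2 - (A - 3)/(1 + R) = 2 - (-3 + A)/(1 + R))
(9 + x(-5, m(4)))² = (9 + (5 - 2*4 + 2*(-5))/(1 - 5))² = (9 + (5 - 1*8 - 10)/(-4))² = (9 - (5 - 8 - 10)/4)² = (9 - ¼*(-13))² = (9 + 13/4)² = (49/4)² = 2401/16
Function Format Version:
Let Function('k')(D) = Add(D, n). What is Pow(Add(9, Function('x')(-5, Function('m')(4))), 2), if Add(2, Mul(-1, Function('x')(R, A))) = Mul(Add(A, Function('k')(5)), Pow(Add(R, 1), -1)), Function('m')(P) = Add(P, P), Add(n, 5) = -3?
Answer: Rational(2401, 16) ≈ 150.06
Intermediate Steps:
n = -8 (n = Add(-5, -3) = -8)
Function('m')(P) = Mul(2, P)
Function('k')(D) = Add(-8, D) (Function('k')(D) = Add(D, -8) = Add(-8, D))
Function('x')(R, A) = Add(2, Mul(-1, Pow(Add(1, R), -1), Add(-3, A))) (Function('x')(R, A) = Add(2, Mul(-1, Mul(Add(A, Add(-8, 5)), Pow(Add(R, 1), -1)))) = Add(2, Mul(-1, Mul(Add(A, -3), Pow(Add(1, R), -1)))) = Add(2, Mul(-1, Mul(Add(-3, A), Pow(Add(1, R), -1)))) = Add(2, Mul(-1, Mul(Pow(Add(1, R), -1), Add(-3, A)))) = Add(2, Mul(-1, Pow(Add(1, R), -1), Add(-3, A))))
Pow(Add(9, Function('x')(-5, Function('m')(4))), 2) = Pow(Add(9, Mul(Pow(Add(1, -5), -1), Add(5, Mul(-1, Mul(2, 4)), Mul(2, -5)))), 2) = Pow(Add(9, Mul(Pow(-4, -1), Add(5, Mul(-1, 8), -10))), 2) = Pow(Add(9, Mul(Rational(-1, 4), Add(5, -8, -10))), 2) = Pow(Add(9, Mul(Rational(-1, 4), -13)), 2) = Pow(Add(9, Rational(13, 4)), 2) = Pow(Rational(49, 4), 2) = Rational(2401, 16)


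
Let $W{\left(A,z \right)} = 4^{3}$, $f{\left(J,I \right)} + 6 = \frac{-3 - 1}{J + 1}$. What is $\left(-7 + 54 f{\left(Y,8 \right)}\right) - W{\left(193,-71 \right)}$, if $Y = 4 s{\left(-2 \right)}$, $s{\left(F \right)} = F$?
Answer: $- \frac{2549}{7} \approx -364.14$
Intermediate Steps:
$Y = -8$ ($Y = 4 \left(-2\right) = -8$)
$f{\left(J,I \right)} = -6 - \frac{4}{1 + J}$ ($f{\left(J,I \right)} = -6 + \frac{-3 - 1}{J + 1} = -6 - \frac{4}{1 + J}$)
$W{\left(A,z \right)} = 64$
$\left(-7 + 54 f{\left(Y,8 \right)}\right) - W{\left(193,-71 \right)} = \left(-7 + 54 \frac{2 \left(-5 - -24\right)}{1 - 8}\right) - 64 = \left(-7 + 54 \frac{2 \left(-5 + 24\right)}{-7}\right) - 64 = \left(-7 + 54 \cdot 2 \left(- \frac{1}{7}\right) 19\right) - 64 = \left(-7 + 54 \left(- \frac{38}{7}\right)\right) - 64 = \left(-7 - \frac{2052}{7}\right) - 64 = - \frac{2101}{7} - 64 = - \frac{2549}{7}$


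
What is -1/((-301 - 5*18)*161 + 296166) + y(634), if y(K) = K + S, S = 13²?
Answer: 187271644/233215 ≈ 803.00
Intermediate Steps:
S = 169
y(K) = 169 + K (y(K) = K + 169 = 169 + K)
-1/((-301 - 5*18)*161 + 296166) + y(634) = -1/((-301 - 5*18)*161 + 296166) + (169 + 634) = -1/((-301 - 90)*161 + 296166) + 803 = -1/(-391*161 + 296166) + 803 = -1/(-62951 + 296166) + 803 = -1/233215 + 803 = 187271644/233215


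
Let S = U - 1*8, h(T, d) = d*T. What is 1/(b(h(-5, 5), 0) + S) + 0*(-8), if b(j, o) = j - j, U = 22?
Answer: 1/14 ≈ 0.071429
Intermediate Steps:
h(T, d) = T*d
b(j, o) = 0
S = 14 (S = 22 - 1*8 = 22 - 8 = 14)
1/(b(h(-5, 5), 0) + S) + 0*(-8) = 1/(0 + 14) + 0*(-8) = 1/14 + 0 = 1/14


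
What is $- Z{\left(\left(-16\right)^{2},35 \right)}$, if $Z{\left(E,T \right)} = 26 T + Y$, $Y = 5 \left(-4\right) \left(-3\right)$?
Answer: $-970$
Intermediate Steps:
$Y = 60$ ($Y = \left(-20\right) \left(-3\right) = 60$)
$Z{\left(E,T \right)} = 60 + 26 T$ ($Z{\left(E,T \right)} = 26 T + 60 = 60 + 26 T$)
$- Z{\left(\left(-16\right)^{2},35 \right)} = - (60 + 26 \cdot 35) = - (60 + 910) = \left(-1\right) 970 = -970$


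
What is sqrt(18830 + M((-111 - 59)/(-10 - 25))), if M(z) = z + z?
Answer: sqrt(923146)/7 ≈ 137.26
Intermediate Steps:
M(z) = 2*z
sqrt(18830 + M((-111 - 59)/(-10 - 25))) = sqrt(18830 + 2*((-111 - 59)/(-10 - 25))) = sqrt(18830 + 2*(-170/(-35))) = sqrt(18830 + 2*(-170*(-1/35))) = sqrt(18830 + 2*(34/7)) = sqrt(18830 + 68/7) = sqrt(131878/7) = sqrt(923146)/7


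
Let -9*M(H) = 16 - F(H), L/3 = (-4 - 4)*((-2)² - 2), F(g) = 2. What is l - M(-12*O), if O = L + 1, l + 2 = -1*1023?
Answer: -9211/9 ≈ -1023.4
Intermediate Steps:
l = -1025 (l = -2 - 1*1023 = -2 - 1023 = -1025)
L = -48 (L = 3*((-4 - 4)*((-2)² - 2)) = 3*(-8*(4 - 2)) = 3*(-8*2) = 3*(-16) = -48)
O = -47 (O = -48 + 1 = -47)
M(H) = -14/9 (M(H) = -(16 - 1*2)/9 = -(16 - 2)/9 = -⅑*14 = -14/9)
l - M(-12*O) = -1025 - 1*(-14/9) = -1025 + 14/9 = -9211/9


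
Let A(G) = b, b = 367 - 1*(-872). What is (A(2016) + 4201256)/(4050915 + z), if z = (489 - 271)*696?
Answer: 4202495/4202643 ≈ 0.99996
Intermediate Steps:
b = 1239 (b = 367 + 872 = 1239)
A(G) = 1239
z = 151728 (z = 218*696 = 151728)
(A(2016) + 4201256)/(4050915 + z) = (1239 + 4201256)/(4050915 + 151728) = 4202495/4202643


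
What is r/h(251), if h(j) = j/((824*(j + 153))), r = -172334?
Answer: -57369299264/251 ≈ -2.2856e+8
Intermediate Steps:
h(j) = j/(126072 + 824*j) (h(j) = j/((824*(153 + j))) = j/(126072 + 824*j))
r/h(251) = -172334/((1/824)*251/(153 + 251)) = -172334/((1/824)*251/404) = -172334/((1/824)*251*(1/404)) = -172334/251/332896 = -172334*332896/251 = -57369299264/251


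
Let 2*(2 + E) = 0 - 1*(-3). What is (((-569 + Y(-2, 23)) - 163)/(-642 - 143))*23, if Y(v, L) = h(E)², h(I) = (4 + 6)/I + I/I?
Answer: 8533/785 ≈ 10.870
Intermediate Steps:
E = -½ (E = -2 + (0 - 1*(-3))/2 = -2 + (0 + 3)/2 = -2 + (½)*3 = -2 + 3/2 = -½ ≈ -0.50000)
h(I) = 1 + 10/I (h(I) = 10/I + 1 = 1 + 10/I)
Y(v, L) = 361 (Y(v, L) = ((10 - ½)/(-½))² = (-2*19/2)² = (-19)² = 361)
(((-569 + Y(-2, 23)) - 163)/(-642 - 143))*23 = (((-569 + 361) - 163)/(-642 - 143))*23 = ((-208 - 163)/(-785))*23 = -371*(-1/785)*23 = (371/785)*23 = 8533/785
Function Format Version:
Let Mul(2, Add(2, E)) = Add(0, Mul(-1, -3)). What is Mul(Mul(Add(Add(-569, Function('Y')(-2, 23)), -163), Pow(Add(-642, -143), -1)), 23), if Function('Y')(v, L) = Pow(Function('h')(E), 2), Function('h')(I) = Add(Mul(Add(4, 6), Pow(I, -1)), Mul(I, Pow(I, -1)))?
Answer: Rational(8533, 785) ≈ 10.870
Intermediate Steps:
E = Rational(-1, 2) (E = Add(-2, Mul(Rational(1, 2), Add(0, Mul(-1, -3)))) = Add(-2, Mul(Rational(1, 2), Add(0, 3))) = Add(-2, Mul(Rational(1, 2), 3)) = Add(-2, Rational(3, 2)) = Rational(-1, 2) ≈ -0.50000)
Function('h')(I) = Add(1, Mul(10, Pow(I, -1))) (Function('h')(I) = Add(Mul(10, Pow(I, -1)), 1) = Add(1, Mul(10, Pow(I, -1))))
Function('Y')(v, L) = 361 (Function('Y')(v, L) = Pow(Mul(Pow(Rational(-1, 2), -1), Add(10, Rational(-1, 2))), 2) = Pow(Mul(-2, Rational(19, 2)), 2) = Pow(-19, 2) = 361)
Mul(Mul(Add(Add(-569, Function('Y')(-2, 23)), -163), Pow(Add(-642, -143), -1)), 23) = Mul(Mul(Add(Add(-569, 361), -163), Pow(Add(-642, -143), -1)), 23) = Mul(Mul(Add(-208, -163), Pow(-785, -1)), 23) = Mul(Mul(-371, Rational(-1, 785)), 23) = Mul(Rational(371, 785), 23) = Rational(8533, 785)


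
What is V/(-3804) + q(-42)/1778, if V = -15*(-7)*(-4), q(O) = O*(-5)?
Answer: 9200/40259 ≈ 0.22852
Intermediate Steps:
q(O) = -5*O
V = -420 (V = 105*(-4) = -420)
V/(-3804) + q(-42)/1778 = -420/(-3804) - 5*(-42)/1778 = -420*(-1/3804) + 210*(1/1778) = 35/317 + 15/127 = 9200/40259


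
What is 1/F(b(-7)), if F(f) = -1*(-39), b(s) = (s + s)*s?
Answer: 1/39 ≈ 0.025641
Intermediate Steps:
b(s) = 2*s² (b(s) = (2*s)*s = 2*s²)
F(f) = 39
1/F(b(-7)) = 1/39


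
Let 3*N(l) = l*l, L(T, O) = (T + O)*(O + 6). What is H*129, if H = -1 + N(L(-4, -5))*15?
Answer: 52116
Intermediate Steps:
L(T, O) = (6 + O)*(O + T) (L(T, O) = (O + T)*(6 + O) = (6 + O)*(O + T))
N(l) = l²/3 (N(l) = (l*l)/3 = l²/3)
H = 404 (H = -1 + (((-5)² + 6*(-5) + 6*(-4) - 5*(-4))²/3)*15 = -1 + ((25 - 30 - 24 + 20)²/3)*15 = -1 + ((⅓)*(-9)²)*15 = -1 + ((⅓)*81)*15 = -1 + 27*15 = -1 + 405 = 404)
H*129 = 404*129 = 52116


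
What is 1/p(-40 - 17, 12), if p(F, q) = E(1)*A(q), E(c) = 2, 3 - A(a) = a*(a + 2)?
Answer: -1/330 ≈ -0.0030303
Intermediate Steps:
A(a) = 3 - a*(2 + a) (A(a) = 3 - a*(a + 2) = 3 - a*(2 + a))
p(F, q) = 6 - 4*q - 2*q**2 (p(F, q) = 2*(3 - q**2 - 2*q) = 6 - 4*q - 2*q**2)
1/p(-40 - 17, 12) = 1/(6 - 4*12 - 2*12**2) = 1/(6 - 48 - 2*144) = 1/(6 - 48 - 288) = 1/(-330) = -1/330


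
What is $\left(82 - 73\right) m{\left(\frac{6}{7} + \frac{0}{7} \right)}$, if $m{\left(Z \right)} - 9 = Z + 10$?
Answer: $\frac{1251}{7} \approx 178.71$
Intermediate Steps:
$m{\left(Z \right)} = 19 + Z$ ($m{\left(Z \right)} = 9 + \left(Z + 10\right) = 9 + \left(10 + Z\right) = 19 + Z$)
$\left(82 - 73\right) m{\left(\frac{6}{7} + \frac{0}{7} \right)} = \left(82 - 73\right) \left(19 + \left(\frac{6}{7} + \frac{0}{7}\right)\right) = 9 \left(19 + \left(6 \cdot \frac{1}{7} + 0 \cdot \frac{1}{7}\right)\right) = 9 \left(19 + \left(\frac{6}{7} + 0\right)\right) = 9 \left(19 + \frac{6}{7}\right) = 9 \cdot \frac{139}{7} = \frac{1251}{7}$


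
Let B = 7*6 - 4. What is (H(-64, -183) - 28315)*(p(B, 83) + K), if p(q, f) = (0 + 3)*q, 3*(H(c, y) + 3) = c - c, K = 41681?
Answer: -1183550810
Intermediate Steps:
H(c, y) = -3 (H(c, y) = -3 + (c - c)/3 = -3 + (⅓)*0 = -3 + 0 = -3)
B = 38 (B = 42 - 4 = 38)
p(q, f) = 3*q
(H(-64, -183) - 28315)*(p(B, 83) + K) = (-3 - 28315)*(3*38 + 41681) = -28318*(114 + 41681) = -28318*41795 = -1183550810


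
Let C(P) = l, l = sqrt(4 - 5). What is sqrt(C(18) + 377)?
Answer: sqrt(377 + I) ≈ 19.417 + 0.0258*I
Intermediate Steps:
l = I (l = sqrt(-1) = I ≈ 1.0*I)
C(P) = I
sqrt(C(18) + 377) = sqrt(I + 377) = sqrt(377 + I)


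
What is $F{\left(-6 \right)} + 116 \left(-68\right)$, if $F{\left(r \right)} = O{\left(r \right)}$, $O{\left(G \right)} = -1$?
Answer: $-7889$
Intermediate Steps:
$F{\left(r \right)} = -1$
$F{\left(-6 \right)} + 116 \left(-68\right) = -1 + 116 \left(-68\right) = -1 - 7888 = -7889$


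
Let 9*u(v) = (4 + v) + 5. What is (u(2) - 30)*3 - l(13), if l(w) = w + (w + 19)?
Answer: -394/3 ≈ -131.33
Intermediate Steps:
l(w) = 19 + 2*w (l(w) = w + (19 + w) = 19 + 2*w)
u(v) = 1 + v/9 (u(v) = ((4 + v) + 5)/9 = (9 + v)/9 = 1 + v/9)
(u(2) - 30)*3 - l(13) = ((1 + (⅑)*2) - 30)*3 - (19 + 2*13) = ((1 + 2/9) - 30)*3 - (19 + 26) = (11/9 - 30)*3 - 1*45 = -259/9*3 - 45 = -259/3 - 45 = -394/3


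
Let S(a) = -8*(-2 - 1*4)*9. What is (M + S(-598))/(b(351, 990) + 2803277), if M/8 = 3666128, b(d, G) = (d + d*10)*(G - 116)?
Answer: 29329456/6177791 ≈ 4.7476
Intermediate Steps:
b(d, G) = 11*d*(-116 + G) (b(d, G) = (d + 10*d)*(-116 + G) = (11*d)*(-116 + G) = 11*d*(-116 + G))
S(a) = 432 (S(a) = -8*(-2 - 4)*9 = -8*(-6)*9 = 48*9 = 432)
M = 29329024 (M = 8*3666128 = 29329024)
(M + S(-598))/(b(351, 990) + 2803277) = (29329024 + 432)/(11*351*(-116 + 990) + 2803277) = 29329456/(11*351*874 + 2803277) = 29329456/(3374514 + 2803277) = 29329456/6177791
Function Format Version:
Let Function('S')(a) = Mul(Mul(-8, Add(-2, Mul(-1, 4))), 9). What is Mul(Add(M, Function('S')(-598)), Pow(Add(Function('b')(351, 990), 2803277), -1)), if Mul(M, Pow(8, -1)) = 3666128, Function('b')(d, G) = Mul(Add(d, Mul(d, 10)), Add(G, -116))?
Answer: Rational(29329456, 6177791) ≈ 4.7476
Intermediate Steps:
Function('b')(d, G) = Mul(11, d, Add(-116, G)) (Function('b')(d, G) = Mul(Add(d, Mul(10, d)), Add(-116, G)) = Mul(Mul(11, d), Add(-116, G)) = Mul(11, d, Add(-116, G)))
Function('S')(a) = 432 (Function('S')(a) = Mul(Mul(-8, Add(-2, -4)), 9) = Mul(Mul(-8, -6), 9) = Mul(48, 9) = 432)
M = 29329024 (M = Mul(8, 3666128) = 29329024)
Mul(Add(M, Function('S')(-598)), Pow(Add(Function('b')(351, 990), 2803277), -1)) = Mul(Add(29329024, 432), Pow(Add(Mul(11, 351, Add(-116, 990)), 2803277), -1)) = Mul(29329456, Pow(Add(Mul(11, 351, 874), 2803277), -1)) = Mul(29329456, Pow(Add(3374514, 2803277), -1)) = Mul(29329456, Pow(6177791, -1)) = Mul(29329456, Rational(1, 6177791)) = Rational(29329456, 6177791)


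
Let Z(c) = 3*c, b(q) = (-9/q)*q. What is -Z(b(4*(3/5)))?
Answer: 27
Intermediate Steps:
b(q) = -9
-Z(b(4*(3/5))) = -3*(-9) = -1*(-27) = 27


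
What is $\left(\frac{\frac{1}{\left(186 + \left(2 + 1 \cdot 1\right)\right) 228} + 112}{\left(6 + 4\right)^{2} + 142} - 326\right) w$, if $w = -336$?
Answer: $\frac{617234138}{5643} \approx 1.0938 \cdot 10^{5}$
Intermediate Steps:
$\left(\frac{\frac{1}{\left(186 + \left(2 + 1 \cdot 1\right)\right) 228} + 112}{\left(6 + 4\right)^{2} + 142} - 326\right) w = \left(\frac{\frac{1}{\left(186 + \left(2 + 1 \cdot 1\right)\right) 228} + 112}{\left(6 + 4\right)^{2} + 142} - 326\right) \left(-336\right) = \left(\frac{\frac{1}{186 + \left(2 + 1\right)} \frac{1}{228} + 112}{10^{2} + 142} - 326\right) \left(-336\right) = \left(\frac{\frac{1}{186 + 3} \cdot \frac{1}{228} + 112}{100 + 142} - 326\right) \left(-336\right) = \left(\frac{\frac{1}{189} \cdot \frac{1}{228} + 112}{242} - 326\right) \left(-336\right) = \left(\left(\frac{1}{189} \cdot \frac{1}{228} + 112\right) \frac{1}{242} - 326\right) \left(-336\right) = \left(\left(\frac{1}{43092} + 112\right) \frac{1}{242} - 326\right) \left(-336\right) = \left(\frac{4826305}{43092} \cdot \frac{1}{242} - 326\right) \left(-336\right) = \left(\frac{438755}{948024} - 326\right) \left(-336\right) = \left(- \frac{308617069}{948024}\right) \left(-336\right) = \frac{617234138}{5643}$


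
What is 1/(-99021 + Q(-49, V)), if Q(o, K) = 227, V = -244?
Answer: -1/98794 ≈ -1.0122e-5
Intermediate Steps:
1/(-99021 + Q(-49, V)) = 1/(-99021 + 227) = 1/(-98794) = -1/98794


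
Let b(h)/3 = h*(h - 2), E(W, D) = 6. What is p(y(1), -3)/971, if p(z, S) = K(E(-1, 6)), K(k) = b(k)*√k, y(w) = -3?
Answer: 72*√6/971 ≈ 0.18163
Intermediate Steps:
b(h) = 3*h*(-2 + h) (b(h) = 3*(h*(h - 2)) = 3*(h*(-2 + h)) = 3*h*(-2 + h))
K(k) = 3*k^(3/2)*(-2 + k) (K(k) = (3*k*(-2 + k))*√k = 3*k^(3/2)*(-2 + k))
p(z, S) = 72*√6 (p(z, S) = 3*6^(3/2)*(-2 + 6) = 3*(6*√6)*4 = 72*√6)
p(y(1), -3)/971 = (72*√6)/971 = (72*√6)*(1/971) = 72*√6/971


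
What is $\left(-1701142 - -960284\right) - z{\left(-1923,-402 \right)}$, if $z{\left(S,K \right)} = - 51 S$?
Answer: $-838931$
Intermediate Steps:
$\left(-1701142 - -960284\right) - z{\left(-1923,-402 \right)} = \left(-1701142 - -960284\right) - \left(-51\right) \left(-1923\right) = \left(-1701142 + 960284\right) - 98073 = -740858 - 98073 = -838931$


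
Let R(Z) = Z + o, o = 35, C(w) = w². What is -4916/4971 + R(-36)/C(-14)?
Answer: -968507/974316 ≈ -0.99404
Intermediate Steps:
R(Z) = 35 + Z (R(Z) = Z + 35 = 35 + Z)
-4916/4971 + R(-36)/C(-14) = -4916/4971 + (35 - 36)/((-14)²) = -4916*1/4971 - 1/196 = -4916/4971 - 1*1/196 = -4916/4971 - 1/196 = -968507/974316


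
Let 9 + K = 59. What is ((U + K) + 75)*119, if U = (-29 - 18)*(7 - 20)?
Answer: 87584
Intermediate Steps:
K = 50 (K = -9 + 59 = 50)
U = 611 (U = -47*(-13) = 611)
((U + K) + 75)*119 = ((611 + 50) + 75)*119 = (661 + 75)*119 = 736*119 = 87584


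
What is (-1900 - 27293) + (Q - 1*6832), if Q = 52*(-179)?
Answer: -45333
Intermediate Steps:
Q = -9308
(-1900 - 27293) + (Q - 1*6832) = (-1900 - 27293) + (-9308 - 1*6832) = -29193 + (-9308 - 6832) = -29193 - 16140 = -45333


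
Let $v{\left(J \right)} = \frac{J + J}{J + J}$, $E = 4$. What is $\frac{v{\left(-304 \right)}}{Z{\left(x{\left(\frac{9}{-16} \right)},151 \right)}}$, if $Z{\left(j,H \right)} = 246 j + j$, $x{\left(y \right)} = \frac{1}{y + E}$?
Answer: $\frac{55}{3952} \approx 0.013917$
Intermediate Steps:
$x{\left(y \right)} = \frac{1}{4 + y}$ ($x{\left(y \right)} = \frac{1}{y + 4} = \frac{1}{4 + y}$)
$v{\left(J \right)} = 1$ ($v{\left(J \right)} = \frac{2 J}{2 J} = 2 J \frac{1}{2 J} = 1$)
$Z{\left(j,H \right)} = 247 j$
$\frac{v{\left(-304 \right)}}{Z{\left(x{\left(\frac{9}{-16} \right)},151 \right)}} = 1 \frac{1}{247 \frac{1}{4 + \frac{9}{-16}}} = 1 \frac{1}{247 \frac{1}{4 + 9 \left(- \frac{1}{16}\right)}} = 1 \frac{1}{247 \frac{1}{4 - \frac{9}{16}}} = 1 \frac{1}{247 \frac{1}{\frac{55}{16}}} = 1 \frac{1}{247 \cdot \frac{16}{55}} = 1 \frac{1}{\frac{3952}{55}} = 1 \cdot \frac{55}{3952} = \frac{55}{3952}$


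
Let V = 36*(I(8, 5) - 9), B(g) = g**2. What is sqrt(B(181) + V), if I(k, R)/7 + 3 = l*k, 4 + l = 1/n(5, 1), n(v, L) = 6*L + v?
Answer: sqrt(2879833)/11 ≈ 154.27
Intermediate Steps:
n(v, L) = v + 6*L
l = -43/11 (l = -4 + 1/(5 + 6*1) = -4 + 1/(5 + 6) = -4 + 1/11 = -43/11 ≈ -3.9091)
I(k, R) = -21 - 301*k/11 (I(k, R) = -21 + 7*(-43*k/11) = -21 - 301*k/11)
V = -98568/11 (V = 36*((-21 - 301/11*8) - 9) = 36*((-21 - 2408/11) - 9) = 36*(-2639/11 - 9) = 36*(-2738/11) = -98568/11 ≈ -8960.7)
sqrt(B(181) + V) = sqrt(181**2 - 98568/11) = sqrt(32761 - 98568/11) = sqrt(261803/11) = sqrt(2879833)/11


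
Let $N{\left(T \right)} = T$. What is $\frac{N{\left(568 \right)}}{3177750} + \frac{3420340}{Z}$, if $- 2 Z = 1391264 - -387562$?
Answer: $- \frac{258773339248}{67293622875} \approx -3.8454$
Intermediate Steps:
$Z = -889413$ ($Z = - \frac{1391264 - -387562}{2} = - \frac{1391264 + 387562}{2} = \left(- \frac{1}{2}\right) 1778826 = -889413$)
$\frac{N{\left(568 \right)}}{3177750} + \frac{3420340}{Z} = \frac{568}{3177750} + \frac{3420340}{-889413} = 568 \cdot \frac{1}{3177750} + 3420340 \left(- \frac{1}{889413}\right) = \frac{284}{1588875} - \frac{488620}{127059} = - \frac{258773339248}{67293622875}$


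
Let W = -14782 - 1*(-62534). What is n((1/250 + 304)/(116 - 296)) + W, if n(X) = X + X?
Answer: 1074343999/22500 ≈ 47749.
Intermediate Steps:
W = 47752 (W = -14782 + 62534 = 47752)
n(X) = 2*X
n((1/250 + 304)/(116 - 296)) + W = 2*((1/250 + 304)/(116 - 296)) + 47752 = 2*((1/250 + 304)/(-180)) + 47752 = 2*((76001/250)*(-1/180)) + 47752 = 2*(-76001/45000) + 47752 = -76001/22500 + 47752 = 1074343999/22500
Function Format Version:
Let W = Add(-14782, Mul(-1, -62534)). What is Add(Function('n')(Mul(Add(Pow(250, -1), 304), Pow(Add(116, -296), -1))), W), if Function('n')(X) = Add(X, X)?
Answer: Rational(1074343999, 22500) ≈ 47749.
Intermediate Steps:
W = 47752 (W = Add(-14782, 62534) = 47752)
Function('n')(X) = Mul(2, X)
Add(Function('n')(Mul(Add(Pow(250, -1), 304), Pow(Add(116, -296), -1))), W) = Add(Mul(2, Mul(Add(Pow(250, -1), 304), Pow(Add(116, -296), -1))), 47752) = Add(Mul(2, Mul(Add(Rational(1, 250), 304), Pow(-180, -1))), 47752) = Add(Mul(2, Mul(Rational(76001, 250), Rational(-1, 180))), 47752) = Add(Mul(2, Rational(-76001, 45000)), 47752) = Add(Rational(-76001, 22500), 47752) = Rational(1074343999, 22500)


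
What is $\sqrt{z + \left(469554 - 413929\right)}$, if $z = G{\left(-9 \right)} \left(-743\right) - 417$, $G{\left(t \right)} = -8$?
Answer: $28 \sqrt{78} \approx 247.29$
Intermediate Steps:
$z = 5527$ ($z = \left(-8\right) \left(-743\right) - 417 = 5944 - 417 = 5527$)
$\sqrt{z + \left(469554 - 413929\right)} = \sqrt{5527 + \left(469554 - 413929\right)} = \sqrt{5527 + 55625} = \sqrt{61152} = 28 \sqrt{78}$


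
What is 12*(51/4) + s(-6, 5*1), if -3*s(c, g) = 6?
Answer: 151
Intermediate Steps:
s(c, g) = -2 (s(c, g) = -⅓*6 = -2)
12*(51/4) + s(-6, 5*1) = 12*(51/4) - 2 = 153 - 2 = 151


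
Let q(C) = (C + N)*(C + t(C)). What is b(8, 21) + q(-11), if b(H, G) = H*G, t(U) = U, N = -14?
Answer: 718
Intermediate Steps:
b(H, G) = G*H
q(C) = 2*C*(-14 + C) (q(C) = (C - 14)*(C + C) = (-14 + C)*(2*C) = 2*C*(-14 + C))
b(8, 21) + q(-11) = 21*8 + 2*(-11)*(-14 - 11) = 168 + 2*(-11)*(-25) = 168 + 550 = 718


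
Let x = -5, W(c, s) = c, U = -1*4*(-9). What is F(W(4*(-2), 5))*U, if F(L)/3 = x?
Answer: -540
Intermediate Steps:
U = 36 (U = -4*(-9) = 36)
F(L) = -15 (F(L) = 3*(-5) = -15)
F(W(4*(-2), 5))*U = -15*36 = -540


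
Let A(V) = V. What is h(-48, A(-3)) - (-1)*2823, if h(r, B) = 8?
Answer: 2831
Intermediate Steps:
h(-48, A(-3)) - (-1)*2823 = 8 - (-1)*2823 = 8 - 1*(-2823) = 8 + 2823 = 2831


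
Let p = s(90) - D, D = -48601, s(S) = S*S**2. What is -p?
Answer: -777601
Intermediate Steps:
s(S) = S**3
p = 777601 (p = 90**3 - 1*(-48601) = 729000 + 48601 = 777601)
-p = -1*777601 = -777601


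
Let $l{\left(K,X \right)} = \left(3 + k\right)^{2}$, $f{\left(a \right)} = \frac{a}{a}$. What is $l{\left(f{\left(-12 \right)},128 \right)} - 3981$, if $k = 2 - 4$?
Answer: $-3980$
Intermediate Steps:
$k = -2$
$f{\left(a \right)} = 1$
$l{\left(K,X \right)} = 1$ ($l{\left(K,X \right)} = \left(3 - 2\right)^{2} = 1^{2} = 1$)
$l{\left(f{\left(-12 \right)},128 \right)} - 3981 = 1 - 3981 = -3980$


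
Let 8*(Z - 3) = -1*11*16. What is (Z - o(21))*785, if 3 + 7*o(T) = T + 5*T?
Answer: -200960/7 ≈ -28709.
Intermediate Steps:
Z = -19 (Z = 3 + (-1*11*16)/8 = 3 + (-11*16)/8 = 3 + (1/8)*(-176) = 3 - 22 = -19)
o(T) = -3/7 + 6*T/7 (o(T) = -3/7 + (T + 5*T)/7 = -3/7 + (6*T)/7 = -3/7 + 6*T/7)
(Z - o(21))*785 = (-19 - (-3/7 + (6/7)*21))*785 = (-19 - (-3/7 + 18))*785 = (-19 - 1*123/7)*785 = (-19 - 123/7)*785 = -256/7*785 = -200960/7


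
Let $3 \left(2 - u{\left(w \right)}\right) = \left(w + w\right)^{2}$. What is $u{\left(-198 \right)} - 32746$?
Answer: $-85016$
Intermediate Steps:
$u{\left(w \right)} = 2 - \frac{4 w^{2}}{3}$ ($u{\left(w \right)} = 2 - \frac{\left(w + w\right)^{2}}{3} = 2 - \frac{\left(2 w\right)^{2}}{3} = 2 - \frac{4 w^{2}}{3}$)
$u{\left(-198 \right)} - 32746 = \left(2 - \frac{4 \left(-198\right)^{2}}{3}\right) - 32746 = \left(2 - 52272\right) - 32746 = -52270 - 32746 = -85016$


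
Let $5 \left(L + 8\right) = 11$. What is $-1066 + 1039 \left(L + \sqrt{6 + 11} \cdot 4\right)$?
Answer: $- \frac{35461}{5} + 4156 \sqrt{17} \approx 10043.0$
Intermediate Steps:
$L = - \frac{29}{5}$ ($L = -8 + \frac{1}{5} \cdot 11 = -8 + \frac{11}{5} = - \frac{29}{5} \approx -5.8$)
$-1066 + 1039 \left(L + \sqrt{6 + 11} \cdot 4\right) = -1066 + 1039 \left(- \frac{29}{5} + \sqrt{6 + 11} \cdot 4\right) = -1066 + 1039 \left(- \frac{29}{5} + \sqrt{17} \cdot 4\right) = -1066 + 1039 \left(- \frac{29}{5} + 4 \sqrt{17}\right) = -1066 - \left(\frac{30131}{5} - 4156 \sqrt{17}\right) = - \frac{35461}{5} + 4156 \sqrt{17}$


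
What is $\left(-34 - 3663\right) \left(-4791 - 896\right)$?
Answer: $21024839$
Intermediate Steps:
$\left(-34 - 3663\right) \left(-4791 - 896\right) = \left(-3697\right) \left(-5687\right) = 21024839$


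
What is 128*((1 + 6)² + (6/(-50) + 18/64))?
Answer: 157316/25 ≈ 6292.6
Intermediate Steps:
128*((1 + 6)² + (6/(-50) + 18/64)) = 128*(7² + (6*(-1/50) + 18*(1/64))) = 128*(49 + (-3/25 + 9/32)) = 128*(49 + 129/800) = 128*(39329/800) = 157316/25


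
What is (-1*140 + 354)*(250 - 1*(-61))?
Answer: 66554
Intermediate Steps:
(-1*140 + 354)*(250 - 1*(-61)) = (-140 + 354)*(250 + 61) = 214*311 = 66554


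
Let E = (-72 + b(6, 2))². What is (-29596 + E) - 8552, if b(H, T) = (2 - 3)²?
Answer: -33107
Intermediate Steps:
b(H, T) = 1 (b(H, T) = (-1)² = 1)
E = 5041 (E = (-72 + 1)² = (-71)² = 5041)
(-29596 + E) - 8552 = (-29596 + 5041) - 8552 = -24555 - 8552 = -33107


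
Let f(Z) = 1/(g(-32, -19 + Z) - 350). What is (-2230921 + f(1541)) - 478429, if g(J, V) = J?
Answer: -1034971701/382 ≈ -2.7094e+6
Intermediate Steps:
f(Z) = -1/382 (f(Z) = 1/(-32 - 350) = 1/(-382) = -1/382)
(-2230921 + f(1541)) - 478429 = (-2230921 - 1/382) - 478429 = -852211823/382 - 478429 = -1034971701/382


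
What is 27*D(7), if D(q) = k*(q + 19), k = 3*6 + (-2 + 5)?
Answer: 14742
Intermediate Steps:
k = 21 (k = 18 + 3 = 21)
D(q) = 399 + 21*q (D(q) = 21*(q + 19) = 21*(19 + q) = 399 + 21*q)
27*D(7) = 27*(399 + 21*7) = 27*(399 + 147) = 27*546 = 14742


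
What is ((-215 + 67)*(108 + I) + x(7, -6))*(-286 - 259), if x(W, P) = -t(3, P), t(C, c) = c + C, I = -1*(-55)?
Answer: 13145945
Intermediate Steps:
I = 55
t(C, c) = C + c
x(W, P) = -3 - P (x(W, P) = -(3 + P) = -3 - P)
((-215 + 67)*(108 + I) + x(7, -6))*(-286 - 259) = ((-215 + 67)*(108 + 55) + (-3 - 1*(-6)))*(-286 - 259) = (-148*163 + (-3 + 6))*(-545) = (-24124 + 3)*(-545) = -24121*(-545) = 13145945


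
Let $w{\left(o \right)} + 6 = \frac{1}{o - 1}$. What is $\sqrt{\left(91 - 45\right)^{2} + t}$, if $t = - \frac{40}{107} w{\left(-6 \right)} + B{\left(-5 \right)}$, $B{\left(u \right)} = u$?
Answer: $\frac{\sqrt{1185561391}}{749} \approx 45.971$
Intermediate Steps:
$w{\left(o \right)} = -6 + \frac{1}{-1 + o}$ ($w{\left(o \right)} = -6 + \frac{1}{o - 1} = -6 + \frac{1}{-1 + o}$)
$t = - \frac{2025}{749}$ ($t = - \frac{40}{107} \frac{7 - -36}{-1 - 6} - 5 = \left(-40\right) \frac{1}{107} \frac{7 + 36}{-7} - 5 = - \frac{40 \left(\left(- \frac{1}{7}\right) 43\right)}{107} - 5 = \left(- \frac{40}{107}\right) \left(- \frac{43}{7}\right) - 5 = \frac{1720}{749} - 5 = - \frac{2025}{749} \approx -2.7036$)
$\sqrt{\left(91 - 45\right)^{2} + t} = \sqrt{\left(91 - 45\right)^{2} - \frac{2025}{749}} = \sqrt{46^{2} - \frac{2025}{749}} = \sqrt{2116 - \frac{2025}{749}} = \sqrt{\frac{1582859}{749}} = \frac{\sqrt{1185561391}}{749}$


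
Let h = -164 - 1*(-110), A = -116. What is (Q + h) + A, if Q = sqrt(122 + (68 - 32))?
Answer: -170 + sqrt(158) ≈ -157.43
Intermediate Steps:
h = -54 (h = -164 + 110 = -54)
Q = sqrt(158) (Q = sqrt(122 + 36) = sqrt(158) ≈ 12.570)
(Q + h) + A = (sqrt(158) - 54) - 116 = (-54 + sqrt(158)) - 116 = -170 + sqrt(158)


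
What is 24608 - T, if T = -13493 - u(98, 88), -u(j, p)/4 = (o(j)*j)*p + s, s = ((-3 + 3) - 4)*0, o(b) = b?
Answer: -3342507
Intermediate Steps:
s = 0 (s = (0 - 4)*0 = -4*0 = 0)
u(j, p) = -4*p*j**2 (u(j, p) = -4*((j*j)*p + 0) = -4*(j**2*p + 0) = -4*(p*j**2 + 0) = -4*p*j**2)
T = 3367115 (T = -13493 - (-4)*88*98**2 = -13493 - (-4)*88*9604 = -13493 - 1*(-3380608) = -13493 + 3380608 = 3367115)
24608 - T = 24608 - 1*3367115 = 24608 - 3367115 = -3342507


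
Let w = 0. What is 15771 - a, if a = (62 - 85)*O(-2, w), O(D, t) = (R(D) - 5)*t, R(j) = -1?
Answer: 15771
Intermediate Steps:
O(D, t) = -6*t (O(D, t) = (-1 - 5)*t = -6*t)
a = 0 (a = (62 - 85)*(-6*0) = -23*0 = 0)
15771 - a = 15771 - 1*0 = 15771 + 0 = 15771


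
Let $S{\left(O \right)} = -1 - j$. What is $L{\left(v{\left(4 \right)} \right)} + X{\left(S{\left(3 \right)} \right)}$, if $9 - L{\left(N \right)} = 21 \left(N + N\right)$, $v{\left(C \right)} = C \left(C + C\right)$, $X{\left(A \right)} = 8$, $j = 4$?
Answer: $-1327$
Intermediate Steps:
$S{\left(O \right)} = -5$ ($S{\left(O \right)} = -1 - 4 = -5$)
$v{\left(C \right)} = 2 C^{2}$ ($v{\left(C \right)} = C 2 C = 2 C^{2}$)
$L{\left(N \right)} = 9 - 42 N$ ($L{\left(N \right)} = 9 - 21 \left(N + N\right) = 9 - 21 \cdot 2 N = 9 - 42 N$)
$L{\left(v{\left(4 \right)} \right)} + X{\left(S{\left(3 \right)} \right)} = \left(9 - 42 \cdot 2 \cdot 4^{2}\right) + 8 = \left(9 - 42 \cdot 2 \cdot 16\right) + 8 = \left(9 - 1344\right) + 8 = -1335 + 8 = -1327$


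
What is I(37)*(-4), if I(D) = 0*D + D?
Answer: -148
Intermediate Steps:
I(D) = D (I(D) = 0 + D = D)
I(37)*(-4) = 37*(-4) = -148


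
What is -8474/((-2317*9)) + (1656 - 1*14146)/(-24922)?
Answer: 235821499/259849233 ≈ 0.90753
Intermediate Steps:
-8474/((-2317*9)) + (1656 - 1*14146)/(-24922) = -8474/(-20853) + (1656 - 14146)*(-1/24922) = -8474*(-1/20853) - 12490*(-1/24922) = 8474/20853 + 6245/12461 = 235821499/259849233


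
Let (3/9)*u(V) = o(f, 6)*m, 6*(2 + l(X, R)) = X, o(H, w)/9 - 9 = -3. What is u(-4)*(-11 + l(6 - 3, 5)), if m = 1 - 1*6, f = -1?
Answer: 10125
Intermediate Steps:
o(H, w) = 54 (o(H, w) = 81 + 9*(-3) = 81 - 27 = 54)
m = -5 (m = 1 - 6 = -5)
l(X, R) = -2 + X/6
u(V) = -810 (u(V) = 3*(54*(-5)) = 3*(-270) = -810)
u(-4)*(-11 + l(6 - 3, 5)) = -810*(-11 + (-2 + (6 - 3)/6)) = -810*(-11 + (-2 + (1/6)*3)) = -810*(-11 + (-2 + 1/2)) = -810*(-11 - 3/2) = -810*(-25/2) = 10125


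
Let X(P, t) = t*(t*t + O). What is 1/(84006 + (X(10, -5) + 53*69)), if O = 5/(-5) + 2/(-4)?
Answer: 2/175091 ≈ 1.1423e-5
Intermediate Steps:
O = -3/2 (O = 5*(-1/5) + 2*(-1/4) = -1 - 1/2 = -3/2 ≈ -1.5000)
X(P, t) = t*(-3/2 + t**2) (X(P, t) = t*(t*t - 3/2) = t*(t**2 - 3/2) = t*(-3/2 + t**2))
1/(84006 + (X(10, -5) + 53*69)) = 1/(84006 + (-5*(-3/2 + (-5)**2) + 53*69)) = 1/(84006 + (-5*(-3/2 + 25) + 3657)) = 1/(84006 + (-5*47/2 + 3657)) = 1/(84006 + (-235/2 + 3657)) = 1/(84006 + 7079/2) = 1/(175091/2) = 2/175091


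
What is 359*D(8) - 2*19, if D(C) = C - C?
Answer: -38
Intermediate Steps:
D(C) = 0
359*D(8) - 2*19 = 359*0 - 2*19 = 0 - 38 = -38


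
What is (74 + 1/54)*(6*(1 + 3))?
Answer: 15988/9 ≈ 1776.4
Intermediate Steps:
(74 + 1/54)*(6*(1 + 3)) = (74 + 1/54)*(6*4) = (3997/54)*24 = 15988/9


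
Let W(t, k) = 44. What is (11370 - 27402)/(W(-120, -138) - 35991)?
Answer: 16032/35947 ≈ 0.44599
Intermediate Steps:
(11370 - 27402)/(W(-120, -138) - 35991) = (11370 - 27402)/(44 - 35991) = -16032/(-35947) = -16032*(-1/35947) = 16032/35947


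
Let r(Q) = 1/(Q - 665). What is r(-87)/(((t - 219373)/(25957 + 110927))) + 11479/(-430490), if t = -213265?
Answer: -459461751443/17507155266280 ≈ -0.026244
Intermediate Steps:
r(Q) = 1/(-665 + Q)
r(-87)/(((t - 219373)/(25957 + 110927))) + 11479/(-430490) = 1/((-665 - 87)*(((-213265 - 219373)/(25957 + 110927)))) + 11479/(-430490) = 1/((-752)*((-432638/136884))) + 11479*(-1/430490) = -1/(752*((-432638*1/136884))) - 11479/430490 = -1/(752*(-216319/68442)) - 11479/430490 = -1/752*(-68442/216319) - 11479/430490 = 34221/81335944 - 11479/430490 = -459461751443/17507155266280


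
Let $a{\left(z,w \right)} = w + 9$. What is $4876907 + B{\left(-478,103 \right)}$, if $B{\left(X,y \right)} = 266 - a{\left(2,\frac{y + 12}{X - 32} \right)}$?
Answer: $\frac{497470751}{102} \approx 4.8772 \cdot 10^{6}$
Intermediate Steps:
$a{\left(z,w \right)} = 9 + w$
$B{\left(X,y \right)} = 257 - \frac{12 + y}{-32 + X}$ ($B{\left(X,y \right)} = 266 - \left(9 + \frac{y + 12}{X - 32}\right) = 266 - \left(9 + \frac{12 + y}{-32 + X}\right) = 257 - \frac{12 + y}{-32 + X}$)
$4876907 + B{\left(-478,103 \right)} = 4876907 + \frac{-8236 - 103 + 257 \left(-478\right)}{-32 - 478} = 4876907 + \frac{-8236 - 103 - 122846}{-510} = 4876907 - - \frac{26237}{102} = 4876907 + \frac{26237}{102} = \frac{497470751}{102}$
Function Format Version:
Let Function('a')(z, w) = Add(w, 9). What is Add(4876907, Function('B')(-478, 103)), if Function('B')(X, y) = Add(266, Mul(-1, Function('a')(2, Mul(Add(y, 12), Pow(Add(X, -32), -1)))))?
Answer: Rational(497470751, 102) ≈ 4.8772e+6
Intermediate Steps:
Function('a')(z, w) = Add(9, w)
Function('B')(X, y) = Add(257, Mul(-1, Pow(Add(-32, X), -1), Add(12, y))) (Function('B')(X, y) = Add(266, Mul(-1, Add(9, Mul(Add(y, 12), Pow(Add(X, -32), -1))))) = Add(266, Mul(-1, Add(9, Mul(Add(12, y), Pow(Add(-32, X), -1))))) = Add(266, Mul(-1, Add(9, Mul(Pow(Add(-32, X), -1), Add(12, y))))) = Add(266, Add(-9, Mul(-1, Pow(Add(-32, X), -1), Add(12, y)))) = Add(257, Mul(-1, Pow(Add(-32, X), -1), Add(12, y))))
Add(4876907, Function('B')(-478, 103)) = Add(4876907, Mul(Pow(Add(-32, -478), -1), Add(-8236, Mul(-1, 103), Mul(257, -478)))) = Add(4876907, Mul(Pow(-510, -1), Add(-8236, -103, -122846))) = Add(4876907, Mul(Rational(-1, 510), -131185)) = Add(4876907, Rational(26237, 102)) = Rational(497470751, 102)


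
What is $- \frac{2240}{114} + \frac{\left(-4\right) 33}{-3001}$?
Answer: $- \frac{3353596}{171057} \approx -19.605$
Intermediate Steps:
$- \frac{2240}{114} + \frac{\left(-4\right) 33}{-3001} = \left(-2240\right) \frac{1}{114} - - \frac{132}{3001} = - \frac{1120}{57} + \frac{132}{3001} = - \frac{3353596}{171057}$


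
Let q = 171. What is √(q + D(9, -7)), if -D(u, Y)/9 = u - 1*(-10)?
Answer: 0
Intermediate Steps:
D(u, Y) = -90 - 9*u (D(u, Y) = -9*(u - 1*(-10)) = -9*(u + 10) = -9*(10 + u) = -90 - 9*u)
√(q + D(9, -7)) = √(171 + (-90 - 9*9)) = √(171 + (-90 - 81)) = √(171 - 171) = √0 = 0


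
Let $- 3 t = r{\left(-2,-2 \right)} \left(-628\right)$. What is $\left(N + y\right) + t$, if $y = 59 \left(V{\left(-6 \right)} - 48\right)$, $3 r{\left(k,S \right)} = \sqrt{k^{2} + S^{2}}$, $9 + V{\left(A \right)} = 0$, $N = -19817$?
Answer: $-23180 + \frac{1256 \sqrt{2}}{9} \approx -22983.0$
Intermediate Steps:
$V{\left(A \right)} = -9$ ($V{\left(A \right)} = -9 + 0 = -9$)
$r{\left(k,S \right)} = \frac{\sqrt{S^{2} + k^{2}}}{3}$ ($r{\left(k,S \right)} = \frac{\sqrt{k^{2} + S^{2}}}{3} = \frac{\sqrt{S^{2} + k^{2}}}{3}$)
$y = -3363$ ($y = 59 \left(-9 - 48\right) = 59 \left(-57\right) = -3363$)
$t = \frac{1256 \sqrt{2}}{9}$ ($t = - \frac{\frac{\sqrt{\left(-2\right)^{2} + \left(-2\right)^{2}}}{3} \left(-628\right)}{3} = - \frac{\frac{\sqrt{4 + 4}}{3} \left(-628\right)}{3} = - \frac{\frac{\sqrt{8}}{3} \left(-628\right)}{3} = - \frac{\frac{2 \sqrt{2}}{3} \left(-628\right)}{3} = - \frac{\left(- \frac{1256}{3}\right) \sqrt{2}}{3} = \frac{1256 \sqrt{2}}{9} \approx 197.36$)
$\left(N + y\right) + t = \left(-19817 - 3363\right) + \frac{1256 \sqrt{2}}{9} = -23180 + \frac{1256 \sqrt{2}}{9}$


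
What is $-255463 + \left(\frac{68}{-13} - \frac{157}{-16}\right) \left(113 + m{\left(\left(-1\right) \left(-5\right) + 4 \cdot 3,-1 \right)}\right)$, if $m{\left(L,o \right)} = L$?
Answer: $- \frac{2038939}{8} \approx -2.5487 \cdot 10^{5}$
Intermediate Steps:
$-255463 + \left(\frac{68}{-13} - \frac{157}{-16}\right) \left(113 + m{\left(\left(-1\right) \left(-5\right) + 4 \cdot 3,-1 \right)}\right) = -255463 + \left(\frac{68}{-13} - \frac{157}{-16}\right) \left(113 + \left(\left(-1\right) \left(-5\right) + 4 \cdot 3\right)\right) = -255463 + \left(68 \left(- \frac{1}{13}\right) - - \frac{157}{16}\right) \left(113 + \left(5 + 12\right)\right) = -255463 + \left(- \frac{68}{13} + \frac{157}{16}\right) \left(113 + 17\right) = -255463 + \frac{953}{208} \cdot 130 = -255463 + \frac{4765}{8} = - \frac{2038939}{8}$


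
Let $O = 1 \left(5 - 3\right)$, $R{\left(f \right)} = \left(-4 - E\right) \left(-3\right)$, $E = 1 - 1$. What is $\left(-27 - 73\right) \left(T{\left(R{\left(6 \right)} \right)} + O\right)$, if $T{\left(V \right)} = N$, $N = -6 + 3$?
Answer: $100$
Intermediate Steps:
$E = 0$ ($E = 1 - 1 = 0$)
$R{\left(f \right)} = 12$ ($R{\left(f \right)} = \left(-4 - 0\right) \left(-3\right) = \left(-4 + 0\right) \left(-3\right) = \left(-4\right) \left(-3\right) = 12$)
$N = -3$
$T{\left(V \right)} = -3$
$O = 2$ ($O = 1 \cdot 2 = 2$)
$\left(-27 - 73\right) \left(T{\left(R{\left(6 \right)} \right)} + O\right) = \left(-27 - 73\right) \left(-3 + 2\right) = \left(-100\right) \left(-1\right) = 100$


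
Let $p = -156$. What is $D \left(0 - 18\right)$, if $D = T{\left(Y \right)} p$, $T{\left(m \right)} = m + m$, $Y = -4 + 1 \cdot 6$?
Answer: $11232$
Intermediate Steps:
$Y = 2$ ($Y = -4 + 6 = 2$)
$T{\left(m \right)} = 2 m$
$D = -624$ ($D = 2 \cdot 2 \left(-156\right) = 4 \left(-156\right) = -624$)
$D \left(0 - 18\right) = - 624 \left(0 - 18\right) = \left(-624\right) \left(-18\right) = 11232$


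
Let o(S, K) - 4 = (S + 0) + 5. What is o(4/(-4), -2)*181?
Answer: 1448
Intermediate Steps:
o(S, K) = 9 + S (o(S, K) = 4 + ((S + 0) + 5) = 4 + (S + 5) = 4 + (5 + S) = 9 + S)
o(4/(-4), -2)*181 = (9 + 4/(-4))*181 = (9 + 4*(-1/4))*181 = (9 - 1)*181 = 8*181 = 1448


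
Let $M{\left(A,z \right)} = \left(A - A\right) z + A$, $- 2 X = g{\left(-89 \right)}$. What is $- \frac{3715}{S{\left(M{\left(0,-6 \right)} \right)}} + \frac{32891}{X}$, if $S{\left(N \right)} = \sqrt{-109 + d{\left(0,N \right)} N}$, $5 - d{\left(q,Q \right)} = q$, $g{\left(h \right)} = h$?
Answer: $\frac{65782}{89} + \frac{3715 i \sqrt{109}}{109} \approx 739.12 + 355.83 i$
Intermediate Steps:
$d{\left(q,Q \right)} = 5 - q$
$X = \frac{89}{2}$ ($X = \left(- \frac{1}{2}\right) \left(-89\right) = \frac{89}{2} \approx 44.5$)
$M{\left(A,z \right)} = A$ ($M{\left(A,z \right)} = 0 z + A = 0 + A = A$)
$S{\left(N \right)} = \sqrt{-109 + 5 N}$ ($S{\left(N \right)} = \sqrt{-109 + \left(5 - 0\right) N} = \sqrt{-109 + \left(5 + 0\right) N} = \sqrt{-109 + 5 N}$)
$- \frac{3715}{S{\left(M{\left(0,-6 \right)} \right)}} + \frac{32891}{X} = - \frac{3715}{\sqrt{-109 + 5 \cdot 0}} + \frac{32891}{\frac{89}{2}} = - \frac{3715}{\sqrt{-109 + 0}} + 32891 \cdot \frac{2}{89} = - \frac{3715}{\sqrt{-109}} + \frac{65782}{89} = - \frac{3715}{i \sqrt{109}} + \frac{65782}{89} = - 3715 \left(- \frac{i \sqrt{109}}{109}\right) + \frac{65782}{89} = \frac{3715 i \sqrt{109}}{109} + \frac{65782}{89} = \frac{65782}{89} + \frac{3715 i \sqrt{109}}{109}$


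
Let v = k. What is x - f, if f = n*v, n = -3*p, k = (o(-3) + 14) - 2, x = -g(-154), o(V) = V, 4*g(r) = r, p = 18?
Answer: 1049/2 ≈ 524.50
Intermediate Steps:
g(r) = r/4
x = 77/2 (x = -(-154)/4 = -1*(-77/2) = 77/2 ≈ 38.500)
k = 9 (k = (-3 + 14) - 2 = 11 - 2 = 9)
v = 9
n = -54 (n = -3*18 = -54)
f = -486 (f = -54*9 = -486)
x - f = 77/2 - 1*(-486) = 77/2 + 486 = 1049/2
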